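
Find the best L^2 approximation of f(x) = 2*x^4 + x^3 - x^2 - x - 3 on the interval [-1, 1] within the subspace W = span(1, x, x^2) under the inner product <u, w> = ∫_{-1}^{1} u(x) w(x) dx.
g(x) = 5*x^2/7 - 2*x/5 - 111/35

The best approximation g ∈ W is the orthogonal projection of f onto W. Writing g = a_0 + a_1 x + a_2 x^2, the coefficients solve the normal equations G · a = b where
  G_{ij} = <φ_i, φ_j> and b_i = <f, φ_i>, with φ_0 = 1, φ_1 = x, φ_2 = x^2.
G =
  [2, 0, 2/3]
  [0, 2/3, 0]
  [2/3, 0, 2/5],
b = (-88/15, -4/15, -64/35).
Solving gives a_0 = -111/35, a_1 = -2/5, a_2 = 5/7, so
  g(x) = 5*x^2/7 - 2*x/5 - 111/35.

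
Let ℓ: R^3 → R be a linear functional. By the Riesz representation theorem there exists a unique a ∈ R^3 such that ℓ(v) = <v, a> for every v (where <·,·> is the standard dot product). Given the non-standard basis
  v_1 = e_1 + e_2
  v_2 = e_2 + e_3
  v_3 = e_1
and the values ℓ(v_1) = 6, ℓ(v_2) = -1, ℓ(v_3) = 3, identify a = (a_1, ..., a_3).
a = (3, 3, -4)

Write a = (a_1, ..., a_3) in the standard basis. For each basis vector v_i, ℓ(v_i) = <v_i, a> is a linear equation in the a_j's. Collect the n equations into a matrix system V a = ℓ, where row i of V is v_i (expressed in the standard basis). Since V is invertible (lower-triangular with 1s on the diagonal, up to permutation), solve by back-substitution:
  V =
[[1, 1, 0],
 [0, 1, 1],
 [1, 0, 0]]
  V a = (6, -1, 3)
Solving gives a = (3, 3, -4).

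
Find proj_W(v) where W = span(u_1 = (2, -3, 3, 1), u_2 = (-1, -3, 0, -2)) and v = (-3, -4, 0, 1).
proj_W(v) = (-2/3, -3, 1/3, -5/3)

Set up U = [u_1 | ... | u_2] ∈ R^(4×2). The projector onto W = col(U) is P = U (U^T U)^(-1) U^T.
Compute U^T U =
  [23, 5]
  [5, 14],
and U^T v = (7, 13).
Solve U^T U · c = U^T v for the coefficients: c = (1/9, 8/9). The projection is proj_W(v) = U c.
Check: (v - proj_W(v)) · u_1 = 0  (should be 0).
Check: (v - proj_W(v)) · u_2 = 0  (should be 0).
Result: proj_W(v) = (-2/3, -3, 1/3, -5/3).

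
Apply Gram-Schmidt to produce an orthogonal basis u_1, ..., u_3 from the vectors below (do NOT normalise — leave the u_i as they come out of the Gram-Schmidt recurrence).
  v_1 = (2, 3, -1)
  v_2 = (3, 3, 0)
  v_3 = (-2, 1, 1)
Orthogonal basis:
  u_1 = (2, 3, -1)
  u_2 = (6/7, -3/14, 15/14)
  u_3 = (-4/3, 4/3, 4/3)

Apply the Gram-Schmidt recurrence
  u_1 = v_1
  u_i = v_i − Σ_{j<i} ((v_i · u_j) / (u_j · u_j)) · u_j.

Step by step this gives:
  u_1 = (2, 3, -1)
  u_2 = (6/7, -3/14, 15/14)
  u_3 = (-4/3, 4/3, 4/3)

Orthogonality check:
  u_2 · u_1 = 0 (should be 0)
  u_3 · u_1 = 0 (should be 0)
  u_3 · u_2 = 0 (should be 0)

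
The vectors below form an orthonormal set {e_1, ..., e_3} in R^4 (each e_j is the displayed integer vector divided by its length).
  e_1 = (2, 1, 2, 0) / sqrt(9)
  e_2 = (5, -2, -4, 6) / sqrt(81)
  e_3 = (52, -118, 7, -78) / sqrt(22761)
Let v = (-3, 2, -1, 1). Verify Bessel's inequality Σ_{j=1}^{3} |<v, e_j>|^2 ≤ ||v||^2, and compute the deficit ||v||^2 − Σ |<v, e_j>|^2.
Σ |<v, e_j>|^2 = 4214/281; ||v||^2 = 15; deficit = 1/281

Write each e_j = u_j / sqrt(<u_j, u_j>) where u_j is the displayed integer vector. Then <v, e_j> = <v, u_j> / sqrt(<u_j, u_j>), so |<v, e_j>|^2 = <v, u_j>^2 / <u_j, u_j>.
Coefficients: <v, e_1> = -6/sqrt(9), <v, e_2> = -9/sqrt(81), <v, e_3> = -477/sqrt(22761).
Square and sum: Σ |<v, e_j>|^2 = 4214/281.
Compute ||v||^2 = v·v = 15.
Deficit = 15 − 4214/281 = 1/281 ≥ 0, confirming Bessel's inequality. (The deficit equals ||v − Σ <v,e_j> e_j||^2, the squared distance from v to span{e_j}.)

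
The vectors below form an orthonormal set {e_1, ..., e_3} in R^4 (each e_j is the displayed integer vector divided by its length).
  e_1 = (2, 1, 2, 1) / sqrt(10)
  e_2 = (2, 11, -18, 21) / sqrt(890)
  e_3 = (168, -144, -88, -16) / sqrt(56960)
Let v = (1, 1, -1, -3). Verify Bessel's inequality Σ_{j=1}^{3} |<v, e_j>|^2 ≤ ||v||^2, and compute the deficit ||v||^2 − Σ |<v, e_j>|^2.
Σ |<v, e_j>|^2 = 2; ||v||^2 = 12; deficit = 10

Write each e_j = u_j / sqrt(<u_j, u_j>) where u_j is the displayed integer vector. Then <v, e_j> = <v, u_j> / sqrt(<u_j, u_j>), so |<v, e_j>|^2 = <v, u_j>^2 / <u_j, u_j>.
Coefficients: <v, e_1> = -2/sqrt(10), <v, e_2> = -32/sqrt(890), <v, e_3> = 160/sqrt(56960).
Square and sum: Σ |<v, e_j>|^2 = 2.
Compute ||v||^2 = v·v = 12.
Deficit = 12 − 2 = 10 ≥ 0, confirming Bessel's inequality. (The deficit equals ||v − Σ <v,e_j> e_j||^2, the squared distance from v to span{e_j}.)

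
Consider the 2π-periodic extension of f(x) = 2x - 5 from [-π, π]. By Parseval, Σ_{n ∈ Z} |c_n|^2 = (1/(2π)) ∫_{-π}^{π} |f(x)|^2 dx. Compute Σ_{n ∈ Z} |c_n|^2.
Σ |c_n|^2 = 4π^2/3 + 25

Expand and integrate term by term over [-π, π]:
  ∫ (2x)^2 dx = 4·(2π^3/3); ∫ 2·2·(-5)·x dx = 0 (odd integrand); ∫ (-5)^2 dx = 25·2π.
So (1/(2π)) ∫_{-π}^{π} (2x - 5)^2 dx = 4π^2/3 + 25 = 4π^2/3 + 25.
Parseval ⇒ Σ |c_n|^2 = 4π^2/3 + 25.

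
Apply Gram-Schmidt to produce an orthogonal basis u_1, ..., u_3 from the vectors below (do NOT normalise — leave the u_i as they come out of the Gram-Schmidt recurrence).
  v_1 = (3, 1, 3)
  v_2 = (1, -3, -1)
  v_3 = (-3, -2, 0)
Orthogonal basis:
  u_1 = (3, 1, 3)
  u_2 = (28/19, -54/19, -10/19)
  u_3 = (-36/25, -27/25, 9/5)

Apply the Gram-Schmidt recurrence
  u_1 = v_1
  u_i = v_i − Σ_{j<i} ((v_i · u_j) / (u_j · u_j)) · u_j.

Step by step this gives:
  u_1 = (3, 1, 3)
  u_2 = (28/19, -54/19, -10/19)
  u_3 = (-36/25, -27/25, 9/5)

Orthogonality check:
  u_2 · u_1 = 0 (should be 0)
  u_3 · u_1 = 0 (should be 0)
  u_3 · u_2 = 0 (should be 0)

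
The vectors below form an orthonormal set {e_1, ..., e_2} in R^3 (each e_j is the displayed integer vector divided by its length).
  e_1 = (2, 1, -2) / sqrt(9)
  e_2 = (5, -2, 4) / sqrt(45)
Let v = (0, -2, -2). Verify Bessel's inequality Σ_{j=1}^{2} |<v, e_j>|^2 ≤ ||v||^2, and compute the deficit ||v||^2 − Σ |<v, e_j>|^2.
Σ |<v, e_j>|^2 = 4/5; ||v||^2 = 8; deficit = 36/5

Write each e_j = u_j / sqrt(<u_j, u_j>) where u_j is the displayed integer vector. Then <v, e_j> = <v, u_j> / sqrt(<u_j, u_j>), so |<v, e_j>|^2 = <v, u_j>^2 / <u_j, u_j>.
Coefficients: <v, e_1> = 2/sqrt(9), <v, e_2> = -4/sqrt(45).
Square and sum: Σ |<v, e_j>|^2 = 4/5.
Compute ||v||^2 = v·v = 8.
Deficit = 8 − 4/5 = 36/5 ≥ 0, confirming Bessel's inequality. (The deficit equals ||v − Σ <v,e_j> e_j||^2, the squared distance from v to span{e_j}.)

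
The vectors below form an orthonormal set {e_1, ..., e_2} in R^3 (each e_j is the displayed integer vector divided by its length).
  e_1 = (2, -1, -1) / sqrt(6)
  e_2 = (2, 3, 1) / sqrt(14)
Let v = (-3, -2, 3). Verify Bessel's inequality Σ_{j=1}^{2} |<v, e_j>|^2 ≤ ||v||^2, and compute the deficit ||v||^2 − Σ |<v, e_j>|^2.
Σ |<v, e_j>|^2 = 293/21; ||v||^2 = 22; deficit = 169/21

Write each e_j = u_j / sqrt(<u_j, u_j>) where u_j is the displayed integer vector. Then <v, e_j> = <v, u_j> / sqrt(<u_j, u_j>), so |<v, e_j>|^2 = <v, u_j>^2 / <u_j, u_j>.
Coefficients: <v, e_1> = -7/sqrt(6), <v, e_2> = -9/sqrt(14).
Square and sum: Σ |<v, e_j>|^2 = 293/21.
Compute ||v||^2 = v·v = 22.
Deficit = 22 − 293/21 = 169/21 ≥ 0, confirming Bessel's inequality. (The deficit equals ||v − Σ <v,e_j> e_j||^2, the squared distance from v to span{e_j}.)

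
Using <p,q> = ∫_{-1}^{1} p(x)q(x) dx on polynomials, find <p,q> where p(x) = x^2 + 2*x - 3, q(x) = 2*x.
<p,q> = 8/3

Expand the product: p(x)·q(x) = 2*x^3 + 4*x^2 - 6*x.
∫_{-1}^{1} of each monomial x^k gives [2/(k+1) if k even, 0 if k odd]. Integrating term-by-term (or equivalently evaluating the antiderivative F(x) = x^4/2 + 4*x^3/3 - 3*x^2 at the endpoints):
  F(1) − F(−1) = -7/6 − (-23/6) = 8/3.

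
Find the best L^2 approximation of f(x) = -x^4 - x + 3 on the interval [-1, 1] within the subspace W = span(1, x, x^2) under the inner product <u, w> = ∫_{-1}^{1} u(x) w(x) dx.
g(x) = -6*x^2/7 - x + 108/35

The best approximation g ∈ W is the orthogonal projection of f onto W. Writing g = a_0 + a_1 x + a_2 x^2, the coefficients solve the normal equations G · a = b where
  G_{ij} = <φ_i, φ_j> and b_i = <f, φ_i>, with φ_0 = 1, φ_1 = x, φ_2 = x^2.
G =
  [2, 0, 2/3]
  [0, 2/3, 0]
  [2/3, 0, 2/5],
b = (28/5, -2/3, 12/7).
Solving gives a_0 = 108/35, a_1 = -1, a_2 = -6/7, so
  g(x) = -6*x^2/7 - x + 108/35.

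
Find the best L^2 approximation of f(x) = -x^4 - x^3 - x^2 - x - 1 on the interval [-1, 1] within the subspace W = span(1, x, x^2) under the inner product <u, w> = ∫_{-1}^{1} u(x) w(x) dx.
g(x) = -13*x^2/7 - 8*x/5 - 32/35

The best approximation g ∈ W is the orthogonal projection of f onto W. Writing g = a_0 + a_1 x + a_2 x^2, the coefficients solve the normal equations G · a = b where
  G_{ij} = <φ_i, φ_j> and b_i = <f, φ_i>, with φ_0 = 1, φ_1 = x, φ_2 = x^2.
G =
  [2, 0, 2/3]
  [0, 2/3, 0]
  [2/3, 0, 2/5],
b = (-46/15, -16/15, -142/105).
Solving gives a_0 = -32/35, a_1 = -8/5, a_2 = -13/7, so
  g(x) = -13*x^2/7 - 8*x/5 - 32/35.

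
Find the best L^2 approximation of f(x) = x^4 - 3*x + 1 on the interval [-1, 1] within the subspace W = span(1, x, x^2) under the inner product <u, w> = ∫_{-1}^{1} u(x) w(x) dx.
g(x) = 6*x^2/7 - 3*x + 32/35

The best approximation g ∈ W is the orthogonal projection of f onto W. Writing g = a_0 + a_1 x + a_2 x^2, the coefficients solve the normal equations G · a = b where
  G_{ij} = <φ_i, φ_j> and b_i = <f, φ_i>, with φ_0 = 1, φ_1 = x, φ_2 = x^2.
G =
  [2, 0, 2/3]
  [0, 2/3, 0]
  [2/3, 0, 2/5],
b = (12/5, -2, 20/21).
Solving gives a_0 = 32/35, a_1 = -3, a_2 = 6/7, so
  g(x) = 6*x^2/7 - 3*x + 32/35.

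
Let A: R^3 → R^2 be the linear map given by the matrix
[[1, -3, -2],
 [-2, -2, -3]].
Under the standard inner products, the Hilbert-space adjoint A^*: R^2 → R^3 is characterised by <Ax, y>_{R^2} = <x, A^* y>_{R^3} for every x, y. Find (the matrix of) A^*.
A^* = A^T =
[[1, -2],
 [-3, -2],
 [-2, -3]]

For real matrices with standard dot products, the defining identity <Ax, y> = <x, A^* y> gives (Ax)^T y = x^T (A^*) y, i.e. x^T A^T y = x^T (A^*) y. Since this holds for all x, y, we must have A^* = A^T. Therefore
A^* =
[[1, -2],
 [-3, -2],
 [-2, -3]].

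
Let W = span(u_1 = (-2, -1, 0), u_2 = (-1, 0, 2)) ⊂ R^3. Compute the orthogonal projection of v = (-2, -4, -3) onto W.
proj_W(v) = (-20/7, -16/7, -24/7)

Set up U = [u_1 | ... | u_2] ∈ R^(3×2). The projector onto W = col(U) is P = U (U^T U)^(-1) U^T.
Compute U^T U =
  [5, 2]
  [2, 5],
and U^T v = (8, -4).
Solve U^T U · c = U^T v for the coefficients: c = (16/7, -12/7). The projection is proj_W(v) = U c.
Check: (v - proj_W(v)) · u_1 = 0  (should be 0).
Check: (v - proj_W(v)) · u_2 = 0  (should be 0).
Result: proj_W(v) = (-20/7, -16/7, -24/7).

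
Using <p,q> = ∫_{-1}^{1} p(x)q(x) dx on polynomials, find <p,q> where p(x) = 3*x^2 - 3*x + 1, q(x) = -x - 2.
<p,q> = -6

Expand the product: p(x)·q(x) = -3*x^3 - 3*x^2 + 5*x - 2.
∫_{-1}^{1} of each monomial x^k gives [2/(k+1) if k even, 0 if k odd]. Integrating term-by-term (or equivalently evaluating the antiderivative F(x) = -3*x^4/4 - x^3 + 5*x^2/2 - 2*x at the endpoints):
  F(1) − F(−1) = -5/4 − (19/4) = -6.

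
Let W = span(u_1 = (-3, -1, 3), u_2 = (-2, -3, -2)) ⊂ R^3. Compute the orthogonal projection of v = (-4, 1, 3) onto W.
proj_W(v) = (-871/314, -53/157, 1187/314)

Set up U = [u_1 | ... | u_2] ∈ R^(3×2). The projector onto W = col(U) is P = U (U^T U)^(-1) U^T.
Compute U^T U =
  [19, 3]
  [3, 17],
and U^T v = (20, -1).
Solve U^T U · c = U^T v for the coefficients: c = (343/314, -79/314). The projection is proj_W(v) = U c.
Check: (v - proj_W(v)) · u_1 = 0  (should be 0).
Check: (v - proj_W(v)) · u_2 = 0  (should be 0).
Result: proj_W(v) = (-871/314, -53/157, 1187/314).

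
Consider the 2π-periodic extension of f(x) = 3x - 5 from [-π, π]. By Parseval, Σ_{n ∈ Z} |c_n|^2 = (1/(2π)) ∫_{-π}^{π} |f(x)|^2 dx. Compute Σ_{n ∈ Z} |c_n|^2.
Σ |c_n|^2 = 3π^2 + 25

Expand and integrate term by term over [-π, π]:
  ∫ (3x)^2 dx = 9·(2π^3/3); ∫ 2·3·(-5)·x dx = 0 (odd integrand); ∫ (-5)^2 dx = 25·2π.
So (1/(2π)) ∫_{-π}^{π} (3x - 5)^2 dx = 9π^2/3 + 25 = 3π^2 + 25.
Parseval ⇒ Σ |c_n|^2 = 3π^2 + 25.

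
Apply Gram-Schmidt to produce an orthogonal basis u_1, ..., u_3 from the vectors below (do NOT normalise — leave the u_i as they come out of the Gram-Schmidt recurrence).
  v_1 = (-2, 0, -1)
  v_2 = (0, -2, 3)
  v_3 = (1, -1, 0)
Orthogonal basis:
  u_1 = (-2, 0, -1)
  u_2 = (-6/5, -2, 12/5)
  u_3 = (2/7, -6/7, -4/7)

Apply the Gram-Schmidt recurrence
  u_1 = v_1
  u_i = v_i − Σ_{j<i} ((v_i · u_j) / (u_j · u_j)) · u_j.

Step by step this gives:
  u_1 = (-2, 0, -1)
  u_2 = (-6/5, -2, 12/5)
  u_3 = (2/7, -6/7, -4/7)

Orthogonality check:
  u_2 · u_1 = 0 (should be 0)
  u_3 · u_1 = 0 (should be 0)
  u_3 · u_2 = 0 (should be 0)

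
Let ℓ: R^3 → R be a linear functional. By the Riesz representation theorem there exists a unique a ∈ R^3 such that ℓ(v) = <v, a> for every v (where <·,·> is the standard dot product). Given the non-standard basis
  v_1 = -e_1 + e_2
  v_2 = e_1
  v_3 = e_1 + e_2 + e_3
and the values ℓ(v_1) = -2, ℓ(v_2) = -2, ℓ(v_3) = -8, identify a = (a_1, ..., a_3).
a = (-2, -4, -2)

Write a = (a_1, ..., a_3) in the standard basis. For each basis vector v_i, ℓ(v_i) = <v_i, a> is a linear equation in the a_j's. Collect the n equations into a matrix system V a = ℓ, where row i of V is v_i (expressed in the standard basis). Since V is invertible (lower-triangular with 1s on the diagonal, up to permutation), solve by back-substitution:
  V =
[[-1, 1, 0],
 [1, 0, 0],
 [1, 1, 1]]
  V a = (-2, -2, -8)
Solving gives a = (-2, -4, -2).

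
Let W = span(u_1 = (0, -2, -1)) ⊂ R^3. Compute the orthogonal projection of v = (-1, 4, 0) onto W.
proj_W(v) = (0, 16/5, 8/5)

Set up U = [u_1 | ... | u_1] ∈ R^(3×1). The projector onto W = col(U) is P = U (U^T U)^(-1) U^T.
Compute U^T U =
  [5],
and U^T v = (-8).
Solve U^T U · c = U^T v for the coefficients: c = (-8/5). The projection is proj_W(v) = U c.
Check: (v - proj_W(v)) · u_1 = 0  (should be 0).
Result: proj_W(v) = (0, 16/5, 8/5).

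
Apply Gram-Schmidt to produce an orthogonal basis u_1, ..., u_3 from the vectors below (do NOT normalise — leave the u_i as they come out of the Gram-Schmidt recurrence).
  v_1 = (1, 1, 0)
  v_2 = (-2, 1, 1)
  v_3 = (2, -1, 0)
Orthogonal basis:
  u_1 = (1, 1, 0)
  u_2 = (-3/2, 3/2, 1)
  u_3 = (3/11, -3/11, 9/11)

Apply the Gram-Schmidt recurrence
  u_1 = v_1
  u_i = v_i − Σ_{j<i} ((v_i · u_j) / (u_j · u_j)) · u_j.

Step by step this gives:
  u_1 = (1, 1, 0)
  u_2 = (-3/2, 3/2, 1)
  u_3 = (3/11, -3/11, 9/11)

Orthogonality check:
  u_2 · u_1 = 0 (should be 0)
  u_3 · u_1 = 0 (should be 0)
  u_3 · u_2 = 0 (should be 0)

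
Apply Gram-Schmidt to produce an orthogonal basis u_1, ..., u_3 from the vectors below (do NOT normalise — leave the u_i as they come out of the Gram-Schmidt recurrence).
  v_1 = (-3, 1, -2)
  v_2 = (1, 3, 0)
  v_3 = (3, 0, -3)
Orthogonal basis:
  u_1 = (-3, 1, -2)
  u_2 = (1, 3, 0)
  u_3 = (72/35, -24/35, -24/7)

Apply the Gram-Schmidt recurrence
  u_1 = v_1
  u_i = v_i − Σ_{j<i} ((v_i · u_j) / (u_j · u_j)) · u_j.

Step by step this gives:
  u_1 = (-3, 1, -2)
  u_2 = (1, 3, 0)
  u_3 = (72/35, -24/35, -24/7)

Orthogonality check:
  u_2 · u_1 = 0 (should be 0)
  u_3 · u_1 = 0 (should be 0)
  u_3 · u_2 = 0 (should be 0)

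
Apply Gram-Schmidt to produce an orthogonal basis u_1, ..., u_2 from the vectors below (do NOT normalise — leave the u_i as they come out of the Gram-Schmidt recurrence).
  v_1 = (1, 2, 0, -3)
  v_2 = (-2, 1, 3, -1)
Orthogonal basis:
  u_1 = (1, 2, 0, -3)
  u_2 = (-31/14, 4/7, 3, -5/14)

Apply the Gram-Schmidt recurrence
  u_1 = v_1
  u_i = v_i − Σ_{j<i} ((v_i · u_j) / (u_j · u_j)) · u_j.

Step by step this gives:
  u_1 = (1, 2, 0, -3)
  u_2 = (-31/14, 4/7, 3, -5/14)

Orthogonality check:
  u_2 · u_1 = 0 (should be 0)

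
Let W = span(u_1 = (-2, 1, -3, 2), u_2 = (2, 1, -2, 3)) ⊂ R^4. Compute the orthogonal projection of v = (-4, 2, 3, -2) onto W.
proj_W(v) = (-10/3, -7/9, 10/9, -25/9)

Set up U = [u_1 | ... | u_2] ∈ R^(4×2). The projector onto W = col(U) is P = U (U^T U)^(-1) U^T.
Compute U^T U =
  [18, 9]
  [9, 18],
and U^T v = (-3, -18).
Solve U^T U · c = U^T v for the coefficients: c = (4/9, -11/9). The projection is proj_W(v) = U c.
Check: (v - proj_W(v)) · u_1 = 0  (should be 0).
Check: (v - proj_W(v)) · u_2 = 0  (should be 0).
Result: proj_W(v) = (-10/3, -7/9, 10/9, -25/9).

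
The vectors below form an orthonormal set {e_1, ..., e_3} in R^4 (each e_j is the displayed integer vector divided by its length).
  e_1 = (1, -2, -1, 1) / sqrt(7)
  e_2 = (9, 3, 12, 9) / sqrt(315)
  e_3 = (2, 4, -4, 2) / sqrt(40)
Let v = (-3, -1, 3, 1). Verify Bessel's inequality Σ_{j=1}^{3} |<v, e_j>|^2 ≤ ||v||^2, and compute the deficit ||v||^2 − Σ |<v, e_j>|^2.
Σ |<v, e_j>|^2 = 12; ||v||^2 = 20; deficit = 8

Write each e_j = u_j / sqrt(<u_j, u_j>) where u_j is the displayed integer vector. Then <v, e_j> = <v, u_j> / sqrt(<u_j, u_j>), so |<v, e_j>|^2 = <v, u_j>^2 / <u_j, u_j>.
Coefficients: <v, e_1> = -3/sqrt(7), <v, e_2> = 15/sqrt(315), <v, e_3> = -20/sqrt(40).
Square and sum: Σ |<v, e_j>|^2 = 12.
Compute ||v||^2 = v·v = 20.
Deficit = 20 − 12 = 8 ≥ 0, confirming Bessel's inequality. (The deficit equals ||v − Σ <v,e_j> e_j||^2, the squared distance from v to span{e_j}.)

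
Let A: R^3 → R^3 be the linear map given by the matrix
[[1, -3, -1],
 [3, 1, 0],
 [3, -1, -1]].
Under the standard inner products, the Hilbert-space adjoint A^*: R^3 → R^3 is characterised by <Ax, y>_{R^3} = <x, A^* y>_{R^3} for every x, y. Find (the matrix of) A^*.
A^* = A^T =
[[1, 3, 3],
 [-3, 1, -1],
 [-1, 0, -1]]

For real matrices with standard dot products, the defining identity <Ax, y> = <x, A^* y> gives (Ax)^T y = x^T (A^*) y, i.e. x^T A^T y = x^T (A^*) y. Since this holds for all x, y, we must have A^* = A^T. Therefore
A^* =
[[1, 3, 3],
 [-3, 1, -1],
 [-1, 0, -1]].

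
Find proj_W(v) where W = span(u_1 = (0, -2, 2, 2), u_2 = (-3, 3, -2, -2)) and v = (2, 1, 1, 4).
proj_W(v) = (33/29, -46/29, 35/29, 35/29)

Set up U = [u_1 | ... | u_2] ∈ R^(4×2). The projector onto W = col(U) is P = U (U^T U)^(-1) U^T.
Compute U^T U =
  [12, -14]
  [-14, 26],
and U^T v = (8, -13).
Solve U^T U · c = U^T v for the coefficients: c = (13/58, -11/29). The projection is proj_W(v) = U c.
Check: (v - proj_W(v)) · u_1 = 0  (should be 0).
Check: (v - proj_W(v)) · u_2 = 0  (should be 0).
Result: proj_W(v) = (33/29, -46/29, 35/29, 35/29).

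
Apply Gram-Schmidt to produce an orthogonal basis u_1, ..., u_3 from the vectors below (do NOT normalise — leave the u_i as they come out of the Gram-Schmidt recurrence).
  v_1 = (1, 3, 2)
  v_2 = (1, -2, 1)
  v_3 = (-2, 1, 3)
Orthogonal basis:
  u_1 = (1, 3, 2)
  u_2 = (17/14, -19/14, 10/7)
  u_3 = (-196/75, -28/75, 28/15)

Apply the Gram-Schmidt recurrence
  u_1 = v_1
  u_i = v_i − Σ_{j<i} ((v_i · u_j) / (u_j · u_j)) · u_j.

Step by step this gives:
  u_1 = (1, 3, 2)
  u_2 = (17/14, -19/14, 10/7)
  u_3 = (-196/75, -28/75, 28/15)

Orthogonality check:
  u_2 · u_1 = 0 (should be 0)
  u_3 · u_1 = 0 (should be 0)
  u_3 · u_2 = 0 (should be 0)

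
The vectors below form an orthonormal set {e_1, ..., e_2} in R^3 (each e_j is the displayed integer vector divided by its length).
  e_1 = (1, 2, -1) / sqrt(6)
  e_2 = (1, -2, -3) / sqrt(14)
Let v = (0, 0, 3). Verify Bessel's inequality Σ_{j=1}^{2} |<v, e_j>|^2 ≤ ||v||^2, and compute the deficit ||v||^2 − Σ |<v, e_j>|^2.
Σ |<v, e_j>|^2 = 51/7; ||v||^2 = 9; deficit = 12/7

Write each e_j = u_j / sqrt(<u_j, u_j>) where u_j is the displayed integer vector. Then <v, e_j> = <v, u_j> / sqrt(<u_j, u_j>), so |<v, e_j>|^2 = <v, u_j>^2 / <u_j, u_j>.
Coefficients: <v, e_1> = -3/sqrt(6), <v, e_2> = -9/sqrt(14).
Square and sum: Σ |<v, e_j>|^2 = 51/7.
Compute ||v||^2 = v·v = 9.
Deficit = 9 − 51/7 = 12/7 ≥ 0, confirming Bessel's inequality. (The deficit equals ||v − Σ <v,e_j> e_j||^2, the squared distance from v to span{e_j}.)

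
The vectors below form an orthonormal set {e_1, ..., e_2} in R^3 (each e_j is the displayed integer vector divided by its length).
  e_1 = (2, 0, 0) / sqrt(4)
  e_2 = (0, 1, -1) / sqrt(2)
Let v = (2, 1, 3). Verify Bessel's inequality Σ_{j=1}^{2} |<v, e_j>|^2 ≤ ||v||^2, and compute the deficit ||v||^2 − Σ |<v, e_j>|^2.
Σ |<v, e_j>|^2 = 6; ||v||^2 = 14; deficit = 8

Write each e_j = u_j / sqrt(<u_j, u_j>) where u_j is the displayed integer vector. Then <v, e_j> = <v, u_j> / sqrt(<u_j, u_j>), so |<v, e_j>|^2 = <v, u_j>^2 / <u_j, u_j>.
Coefficients: <v, e_1> = 4/sqrt(4), <v, e_2> = -2/sqrt(2).
Square and sum: Σ |<v, e_j>|^2 = 6.
Compute ||v||^2 = v·v = 14.
Deficit = 14 − 6 = 8 ≥ 0, confirming Bessel's inequality. (The deficit equals ||v − Σ <v,e_j> e_j||^2, the squared distance from v to span{e_j}.)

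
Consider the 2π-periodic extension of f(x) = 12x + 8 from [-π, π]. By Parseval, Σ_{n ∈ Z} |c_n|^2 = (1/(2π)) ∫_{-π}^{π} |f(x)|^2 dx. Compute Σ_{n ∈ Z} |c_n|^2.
Σ |c_n|^2 = 48π^2 + 64

Expand and integrate term by term over [-π, π]:
  ∫ (12x)^2 dx = 144·(2π^3/3); ∫ 2·12·(8)·x dx = 0 (odd integrand); ∫ 8^2 dx = 64·2π.
So (1/(2π)) ∫_{-π}^{π} (12x + 8)^2 dx = 144π^2/3 + 64 = 48π^2 + 64.
Parseval ⇒ Σ |c_n|^2 = 48π^2 + 64.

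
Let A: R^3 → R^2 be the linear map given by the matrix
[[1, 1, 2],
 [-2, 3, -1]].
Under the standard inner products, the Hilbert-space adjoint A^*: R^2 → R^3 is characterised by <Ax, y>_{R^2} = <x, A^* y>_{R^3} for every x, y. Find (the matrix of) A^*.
A^* = A^T =
[[1, -2],
 [1, 3],
 [2, -1]]

For real matrices with standard dot products, the defining identity <Ax, y> = <x, A^* y> gives (Ax)^T y = x^T (A^*) y, i.e. x^T A^T y = x^T (A^*) y. Since this holds for all x, y, we must have A^* = A^T. Therefore
A^* =
[[1, -2],
 [1, 3],
 [2, -1]].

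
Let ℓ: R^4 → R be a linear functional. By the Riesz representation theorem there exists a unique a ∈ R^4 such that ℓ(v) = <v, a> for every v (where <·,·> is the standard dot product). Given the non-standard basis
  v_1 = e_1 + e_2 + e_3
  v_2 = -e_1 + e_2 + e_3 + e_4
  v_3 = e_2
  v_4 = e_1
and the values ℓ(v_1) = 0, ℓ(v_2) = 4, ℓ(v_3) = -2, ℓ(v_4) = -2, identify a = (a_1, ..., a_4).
a = (-2, -2, 4, 0)

Write a = (a_1, ..., a_4) in the standard basis. For each basis vector v_i, ℓ(v_i) = <v_i, a> is a linear equation in the a_j's. Collect the n equations into a matrix system V a = ℓ, where row i of V is v_i (expressed in the standard basis). Since V is invertible (lower-triangular with 1s on the diagonal, up to permutation), solve by back-substitution:
  V =
[[1, 1, 1, 0],
 [-1, 1, 1, 1],
 [0, 1, 0, 0],
 [1, 0, 0, 0]]
  V a = (0, 4, -2, -2)
Solving gives a = (-2, -2, 4, 0).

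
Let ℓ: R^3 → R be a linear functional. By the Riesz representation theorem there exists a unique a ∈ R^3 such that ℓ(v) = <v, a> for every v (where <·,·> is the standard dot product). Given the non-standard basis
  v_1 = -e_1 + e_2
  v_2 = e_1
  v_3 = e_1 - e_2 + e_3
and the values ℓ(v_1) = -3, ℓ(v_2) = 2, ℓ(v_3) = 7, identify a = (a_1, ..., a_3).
a = (2, -1, 4)

Write a = (a_1, ..., a_3) in the standard basis. For each basis vector v_i, ℓ(v_i) = <v_i, a> is a linear equation in the a_j's. Collect the n equations into a matrix system V a = ℓ, where row i of V is v_i (expressed in the standard basis). Since V is invertible (lower-triangular with 1s on the diagonal, up to permutation), solve by back-substitution:
  V =
[[-1, 1, 0],
 [1, 0, 0],
 [1, -1, 1]]
  V a = (-3, 2, 7)
Solving gives a = (2, -1, 4).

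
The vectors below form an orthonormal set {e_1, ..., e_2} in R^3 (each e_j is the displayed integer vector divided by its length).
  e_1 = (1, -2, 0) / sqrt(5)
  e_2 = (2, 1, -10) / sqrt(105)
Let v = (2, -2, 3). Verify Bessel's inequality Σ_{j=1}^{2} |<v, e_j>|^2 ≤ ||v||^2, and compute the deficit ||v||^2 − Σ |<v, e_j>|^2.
Σ |<v, e_j>|^2 = 44/3; ||v||^2 = 17; deficit = 7/3

Write each e_j = u_j / sqrt(<u_j, u_j>) where u_j is the displayed integer vector. Then <v, e_j> = <v, u_j> / sqrt(<u_j, u_j>), so |<v, e_j>|^2 = <v, u_j>^2 / <u_j, u_j>.
Coefficients: <v, e_1> = 6/sqrt(5), <v, e_2> = -28/sqrt(105).
Square and sum: Σ |<v, e_j>|^2 = 44/3.
Compute ||v||^2 = v·v = 17.
Deficit = 17 − 44/3 = 7/3 ≥ 0, confirming Bessel's inequality. (The deficit equals ||v − Σ <v,e_j> e_j||^2, the squared distance from v to span{e_j}.)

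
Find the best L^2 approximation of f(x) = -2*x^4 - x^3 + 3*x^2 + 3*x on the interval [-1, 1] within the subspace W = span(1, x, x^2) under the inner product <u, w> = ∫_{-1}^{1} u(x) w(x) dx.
g(x) = 9*x^2/7 + 12*x/5 + 6/35

The best approximation g ∈ W is the orthogonal projection of f onto W. Writing g = a_0 + a_1 x + a_2 x^2, the coefficients solve the normal equations G · a = b where
  G_{ij} = <φ_i, φ_j> and b_i = <f, φ_i>, with φ_0 = 1, φ_1 = x, φ_2 = x^2.
G =
  [2, 0, 2/3]
  [0, 2/3, 0]
  [2/3, 0, 2/5],
b = (6/5, 8/5, 22/35).
Solving gives a_0 = 6/35, a_1 = 12/5, a_2 = 9/7, so
  g(x) = 9*x^2/7 + 12*x/5 + 6/35.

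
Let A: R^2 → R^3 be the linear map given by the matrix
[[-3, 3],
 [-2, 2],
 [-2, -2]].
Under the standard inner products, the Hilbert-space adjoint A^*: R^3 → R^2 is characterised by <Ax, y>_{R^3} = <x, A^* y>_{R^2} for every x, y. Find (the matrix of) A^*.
A^* = A^T =
[[-3, -2, -2],
 [3, 2, -2]]

For real matrices with standard dot products, the defining identity <Ax, y> = <x, A^* y> gives (Ax)^T y = x^T (A^*) y, i.e. x^T A^T y = x^T (A^*) y. Since this holds for all x, y, we must have A^* = A^T. Therefore
A^* =
[[-3, -2, -2],
 [3, 2, -2]].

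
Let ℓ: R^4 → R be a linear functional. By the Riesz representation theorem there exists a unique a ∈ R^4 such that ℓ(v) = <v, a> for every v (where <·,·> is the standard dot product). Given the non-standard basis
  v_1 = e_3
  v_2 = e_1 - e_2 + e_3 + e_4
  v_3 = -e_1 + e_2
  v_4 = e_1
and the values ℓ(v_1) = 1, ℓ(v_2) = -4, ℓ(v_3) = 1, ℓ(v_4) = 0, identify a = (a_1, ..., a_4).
a = (0, 1, 1, -4)

Write a = (a_1, ..., a_4) in the standard basis. For each basis vector v_i, ℓ(v_i) = <v_i, a> is a linear equation in the a_j's. Collect the n equations into a matrix system V a = ℓ, where row i of V is v_i (expressed in the standard basis). Since V is invertible (lower-triangular with 1s on the diagonal, up to permutation), solve by back-substitution:
  V =
[[0, 0, 1, 0],
 [1, -1, 1, 1],
 [-1, 1, 0, 0],
 [1, 0, 0, 0]]
  V a = (1, -4, 1, 0)
Solving gives a = (0, 1, 1, -4).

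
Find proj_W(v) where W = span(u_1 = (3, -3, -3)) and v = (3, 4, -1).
proj_W(v) = (0, 0, 0)

Set up U = [u_1 | ... | u_1] ∈ R^(3×1). The projector onto W = col(U) is P = U (U^T U)^(-1) U^T.
Compute U^T U =
  [27],
and U^T v = (0).
Solve U^T U · c = U^T v for the coefficients: c = (0). The projection is proj_W(v) = U c.
Check: (v - proj_W(v)) · u_1 = 0  (should be 0).
Result: proj_W(v) = (0, 0, 0).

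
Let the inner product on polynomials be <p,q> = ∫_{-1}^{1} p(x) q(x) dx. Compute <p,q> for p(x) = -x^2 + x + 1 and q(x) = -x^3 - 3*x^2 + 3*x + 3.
<p,q> = 24/5

Expand the product: p(x)·q(x) = x^5 + 2*x^4 - 7*x^3 - 3*x^2 + 6*x + 3.
∫_{-1}^{1} of each monomial x^k gives [2/(k+1) if k even, 0 if k odd]. Integrating term-by-term (or equivalently evaluating the antiderivative F(x) = x^6/6 + 2*x^5/5 - 7*x^4/4 - x^3 + 3*x^2 + 3*x at the endpoints):
  F(1) − F(−1) = 229/60 − (-59/60) = 24/5.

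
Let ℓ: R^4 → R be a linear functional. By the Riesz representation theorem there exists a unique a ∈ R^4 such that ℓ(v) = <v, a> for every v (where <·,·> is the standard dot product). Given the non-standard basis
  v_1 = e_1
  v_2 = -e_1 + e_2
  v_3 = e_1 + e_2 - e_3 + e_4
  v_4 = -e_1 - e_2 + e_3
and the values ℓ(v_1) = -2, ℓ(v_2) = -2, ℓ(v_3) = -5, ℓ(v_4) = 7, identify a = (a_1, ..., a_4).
a = (-2, -4, 1, 2)

Write a = (a_1, ..., a_4) in the standard basis. For each basis vector v_i, ℓ(v_i) = <v_i, a> is a linear equation in the a_j's. Collect the n equations into a matrix system V a = ℓ, where row i of V is v_i (expressed in the standard basis). Since V is invertible (lower-triangular with 1s on the diagonal, up to permutation), solve by back-substitution:
  V =
[[1, 0, 0, 0],
 [-1, 1, 0, 0],
 [1, 1, -1, 1],
 [-1, -1, 1, 0]]
  V a = (-2, -2, -5, 7)
Solving gives a = (-2, -4, 1, 2).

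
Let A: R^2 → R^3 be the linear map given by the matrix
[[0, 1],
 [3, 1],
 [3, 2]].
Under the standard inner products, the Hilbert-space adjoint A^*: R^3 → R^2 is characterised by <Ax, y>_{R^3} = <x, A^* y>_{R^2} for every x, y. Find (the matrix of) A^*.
A^* = A^T =
[[0, 3, 3],
 [1, 1, 2]]

For real matrices with standard dot products, the defining identity <Ax, y> = <x, A^* y> gives (Ax)^T y = x^T (A^*) y, i.e. x^T A^T y = x^T (A^*) y. Since this holds for all x, y, we must have A^* = A^T. Therefore
A^* =
[[0, 3, 3],
 [1, 1, 2]].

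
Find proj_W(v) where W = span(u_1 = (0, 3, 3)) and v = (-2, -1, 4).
proj_W(v) = (0, 3/2, 3/2)

Set up U = [u_1 | ... | u_1] ∈ R^(3×1). The projector onto W = col(U) is P = U (U^T U)^(-1) U^T.
Compute U^T U =
  [18],
and U^T v = (9).
Solve U^T U · c = U^T v for the coefficients: c = (1/2). The projection is proj_W(v) = U c.
Check: (v - proj_W(v)) · u_1 = 0  (should be 0).
Result: proj_W(v) = (0, 3/2, 3/2).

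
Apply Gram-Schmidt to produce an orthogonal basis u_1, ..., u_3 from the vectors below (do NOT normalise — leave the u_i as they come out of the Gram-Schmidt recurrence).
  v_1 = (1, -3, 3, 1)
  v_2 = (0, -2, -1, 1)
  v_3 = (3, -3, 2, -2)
Orthogonal basis:
  u_1 = (1, -3, 3, 1)
  u_2 = (-1/5, -7/5, -8/5, 4/5)
  u_3 = (28/13, -12/13, -10/13, -34/13)

Apply the Gram-Schmidt recurrence
  u_1 = v_1
  u_i = v_i − Σ_{j<i} ((v_i · u_j) / (u_j · u_j)) · u_j.

Step by step this gives:
  u_1 = (1, -3, 3, 1)
  u_2 = (-1/5, -7/5, -8/5, 4/5)
  u_3 = (28/13, -12/13, -10/13, -34/13)

Orthogonality check:
  u_2 · u_1 = 0 (should be 0)
  u_3 · u_1 = 0 (should be 0)
  u_3 · u_2 = 0 (should be 0)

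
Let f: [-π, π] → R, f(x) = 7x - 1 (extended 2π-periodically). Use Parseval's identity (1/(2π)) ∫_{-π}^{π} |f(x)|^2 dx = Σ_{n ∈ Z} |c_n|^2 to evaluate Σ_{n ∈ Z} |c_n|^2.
Σ |c_n|^2 = 49π^2/3 + 1

Expand and integrate term by term over [-π, π]:
  ∫ (7x)^2 dx = 49·(2π^3/3); ∫ 2·7·(-1)·x dx = 0 (odd integrand); ∫ (-1)^2 dx = 1·2π.
So (1/(2π)) ∫_{-π}^{π} (7x - 1)^2 dx = 49π^2/3 + 1 = 49π^2/3 + 1.
Parseval ⇒ Σ |c_n|^2 = 49π^2/3 + 1.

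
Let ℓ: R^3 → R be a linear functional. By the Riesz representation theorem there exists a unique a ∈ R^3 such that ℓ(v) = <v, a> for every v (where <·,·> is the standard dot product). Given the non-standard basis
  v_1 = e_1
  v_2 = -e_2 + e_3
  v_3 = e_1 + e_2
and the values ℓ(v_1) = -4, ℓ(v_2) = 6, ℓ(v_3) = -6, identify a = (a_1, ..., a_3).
a = (-4, -2, 4)

Write a = (a_1, ..., a_3) in the standard basis. For each basis vector v_i, ℓ(v_i) = <v_i, a> is a linear equation in the a_j's. Collect the n equations into a matrix system V a = ℓ, where row i of V is v_i (expressed in the standard basis). Since V is invertible (lower-triangular with 1s on the diagonal, up to permutation), solve by back-substitution:
  V =
[[1, 0, 0],
 [0, -1, 1],
 [1, 1, 0]]
  V a = (-4, 6, -6)
Solving gives a = (-4, -2, 4).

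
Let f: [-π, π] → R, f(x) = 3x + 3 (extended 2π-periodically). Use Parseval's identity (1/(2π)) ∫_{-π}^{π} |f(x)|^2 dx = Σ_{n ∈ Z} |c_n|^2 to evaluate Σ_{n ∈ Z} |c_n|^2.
Σ |c_n|^2 = 3π^2 + 9

Expand and integrate term by term over [-π, π]:
  ∫ (3x)^2 dx = 9·(2π^3/3); ∫ 2·3·(3)·x dx = 0 (odd integrand); ∫ 3^2 dx = 9·2π.
So (1/(2π)) ∫_{-π}^{π} (3x + 3)^2 dx = 9π^2/3 + 9 = 3π^2 + 9.
Parseval ⇒ Σ |c_n|^2 = 3π^2 + 9.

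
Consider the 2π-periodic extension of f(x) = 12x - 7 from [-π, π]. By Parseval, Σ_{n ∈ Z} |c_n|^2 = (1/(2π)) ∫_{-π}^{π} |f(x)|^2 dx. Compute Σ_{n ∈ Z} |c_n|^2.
Σ |c_n|^2 = 48π^2 + 49

Expand and integrate term by term over [-π, π]:
  ∫ (12x)^2 dx = 144·(2π^3/3); ∫ 2·12·(-7)·x dx = 0 (odd integrand); ∫ (-7)^2 dx = 49·2π.
So (1/(2π)) ∫_{-π}^{π} (12x - 7)^2 dx = 144π^2/3 + 49 = 48π^2 + 49.
Parseval ⇒ Σ |c_n|^2 = 48π^2 + 49.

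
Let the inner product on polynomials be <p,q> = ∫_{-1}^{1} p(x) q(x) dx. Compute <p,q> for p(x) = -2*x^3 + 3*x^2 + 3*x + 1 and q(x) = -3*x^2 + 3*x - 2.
<p,q> = -10

Expand the product: p(x)·q(x) = 6*x^5 - 15*x^4 + 4*x^3 - 3*x - 2.
∫_{-1}^{1} of each monomial x^k gives [2/(k+1) if k even, 0 if k odd]. Integrating term-by-term (or equivalently evaluating the antiderivative F(x) = x^6 - 3*x^5 + x^4 - 3*x^2/2 - 2*x at the endpoints):
  F(1) − F(−1) = -9/2 − (11/2) = -10.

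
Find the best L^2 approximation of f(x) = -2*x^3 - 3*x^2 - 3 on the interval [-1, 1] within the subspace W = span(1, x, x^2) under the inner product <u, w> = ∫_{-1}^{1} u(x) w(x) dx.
g(x) = -3*x^2 - 6*x/5 - 3

The best approximation g ∈ W is the orthogonal projection of f onto W. Writing g = a_0 + a_1 x + a_2 x^2, the coefficients solve the normal equations G · a = b where
  G_{ij} = <φ_i, φ_j> and b_i = <f, φ_i>, with φ_0 = 1, φ_1 = x, φ_2 = x^2.
G =
  [2, 0, 2/3]
  [0, 2/3, 0]
  [2/3, 0, 2/5],
b = (-8, -4/5, -16/5).
Solving gives a_0 = -3, a_1 = -6/5, a_2 = -3, so
  g(x) = -3*x^2 - 6*x/5 - 3.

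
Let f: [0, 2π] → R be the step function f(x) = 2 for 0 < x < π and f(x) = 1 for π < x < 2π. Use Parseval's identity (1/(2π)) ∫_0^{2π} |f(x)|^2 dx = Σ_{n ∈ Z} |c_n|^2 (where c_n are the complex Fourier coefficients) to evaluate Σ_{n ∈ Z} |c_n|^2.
Σ |c_n|^2 = 5/2

Parseval equates the L^2 energy of f (normalised by 1/(2π)) with the ℓ^2 sum of its Fourier coefficients: (1/(2π)) ∫_0^{2π} |f|^2 = Σ |c_n|^2.
Compute the left side: (1/(2π)) [∫_0^π 2^2 dx + ∫_π^{2π} 1^2 dx] = (1/(2π)) · (4π + 1π) = (4 + 1)/2 = 5/2.
So Σ_{n ∈ Z} |c_n|^2 = 5/2.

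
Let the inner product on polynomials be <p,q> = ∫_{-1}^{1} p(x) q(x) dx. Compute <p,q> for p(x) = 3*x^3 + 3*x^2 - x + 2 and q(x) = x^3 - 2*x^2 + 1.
<p,q> = 146/105

Expand the product: p(x)·q(x) = 3*x^6 - 3*x^5 - 7*x^4 + 7*x^3 - x^2 - x + 2.
∫_{-1}^{1} of each monomial x^k gives [2/(k+1) if k even, 0 if k odd]. Integrating term-by-term (or equivalently evaluating the antiderivative F(x) = 3*x^7/7 - x^6/2 - 7*x^5/5 + 7*x^4/4 - x^3/3 - x^2/2 + 2*x at the endpoints):
  F(1) − F(−1) = 607/420 − (23/420) = 146/105.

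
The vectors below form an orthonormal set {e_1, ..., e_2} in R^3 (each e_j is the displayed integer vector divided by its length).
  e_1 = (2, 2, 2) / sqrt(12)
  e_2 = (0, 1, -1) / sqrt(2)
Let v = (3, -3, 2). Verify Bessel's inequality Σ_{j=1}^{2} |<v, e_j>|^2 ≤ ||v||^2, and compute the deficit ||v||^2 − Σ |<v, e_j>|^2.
Σ |<v, e_j>|^2 = 83/6; ||v||^2 = 22; deficit = 49/6

Write each e_j = u_j / sqrt(<u_j, u_j>) where u_j is the displayed integer vector. Then <v, e_j> = <v, u_j> / sqrt(<u_j, u_j>), so |<v, e_j>|^2 = <v, u_j>^2 / <u_j, u_j>.
Coefficients: <v, e_1> = 4/sqrt(12), <v, e_2> = -5/sqrt(2).
Square and sum: Σ |<v, e_j>|^2 = 83/6.
Compute ||v||^2 = v·v = 22.
Deficit = 22 − 83/6 = 49/6 ≥ 0, confirming Bessel's inequality. (The deficit equals ||v − Σ <v,e_j> e_j||^2, the squared distance from v to span{e_j}.)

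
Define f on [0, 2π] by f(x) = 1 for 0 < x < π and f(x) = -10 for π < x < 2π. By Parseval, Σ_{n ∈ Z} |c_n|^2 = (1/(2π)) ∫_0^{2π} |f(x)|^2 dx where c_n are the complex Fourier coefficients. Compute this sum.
Σ |c_n|^2 = 101/2

Parseval equates the L^2 energy of f (normalised by 1/(2π)) with the ℓ^2 sum of its Fourier coefficients: (1/(2π)) ∫_0^{2π} |f|^2 = Σ |c_n|^2.
Compute the left side: (1/(2π)) [∫_0^π 1^2 dx + ∫_π^{2π} (-10)^2 dx] = (1/(2π)) · (1π + 100π) = (1 + 100)/2 = 101/2.
So Σ_{n ∈ Z} |c_n|^2 = 101/2.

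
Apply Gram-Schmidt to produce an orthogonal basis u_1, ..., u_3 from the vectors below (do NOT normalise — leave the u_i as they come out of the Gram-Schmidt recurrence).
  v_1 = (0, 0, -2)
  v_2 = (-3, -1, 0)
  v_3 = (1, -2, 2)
Orthogonal basis:
  u_1 = (0, 0, -2)
  u_2 = (-3, -1, 0)
  u_3 = (7/10, -21/10, 0)

Apply the Gram-Schmidt recurrence
  u_1 = v_1
  u_i = v_i − Σ_{j<i} ((v_i · u_j) / (u_j · u_j)) · u_j.

Step by step this gives:
  u_1 = (0, 0, -2)
  u_2 = (-3, -1, 0)
  u_3 = (7/10, -21/10, 0)

Orthogonality check:
  u_2 · u_1 = 0 (should be 0)
  u_3 · u_1 = 0 (should be 0)
  u_3 · u_2 = 0 (should be 0)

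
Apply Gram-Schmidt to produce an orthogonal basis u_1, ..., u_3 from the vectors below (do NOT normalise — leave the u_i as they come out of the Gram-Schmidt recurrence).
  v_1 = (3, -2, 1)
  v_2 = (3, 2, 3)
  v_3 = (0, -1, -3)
Orthogonal basis:
  u_1 = (3, -2, 1)
  u_2 = (9/7, 22/7, 17/7)
  u_3 = (60/61, 45/61, -90/61)

Apply the Gram-Schmidt recurrence
  u_1 = v_1
  u_i = v_i − Σ_{j<i} ((v_i · u_j) / (u_j · u_j)) · u_j.

Step by step this gives:
  u_1 = (3, -2, 1)
  u_2 = (9/7, 22/7, 17/7)
  u_3 = (60/61, 45/61, -90/61)

Orthogonality check:
  u_2 · u_1 = 0 (should be 0)
  u_3 · u_1 = 0 (should be 0)
  u_3 · u_2 = 0 (should be 0)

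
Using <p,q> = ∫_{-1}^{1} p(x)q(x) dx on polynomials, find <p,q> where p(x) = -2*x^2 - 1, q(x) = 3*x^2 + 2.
<p,q> = -166/15

Expand the product: p(x)·q(x) = -6*x^4 - 7*x^2 - 2.
∫_{-1}^{1} of each monomial x^k gives [2/(k+1) if k even, 0 if k odd]. Integrating term-by-term (or equivalently evaluating the antiderivative F(x) = -6*x^5/5 - 7*x^3/3 - 2*x at the endpoints):
  F(1) − F(−1) = -83/15 − (83/15) = -166/15.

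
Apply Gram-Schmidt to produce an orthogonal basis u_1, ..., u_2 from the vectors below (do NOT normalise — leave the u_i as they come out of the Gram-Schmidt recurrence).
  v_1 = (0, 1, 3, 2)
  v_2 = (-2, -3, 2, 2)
Orthogonal basis:
  u_1 = (0, 1, 3, 2)
  u_2 = (-2, -7/2, 1/2, 1)

Apply the Gram-Schmidt recurrence
  u_1 = v_1
  u_i = v_i − Σ_{j<i} ((v_i · u_j) / (u_j · u_j)) · u_j.

Step by step this gives:
  u_1 = (0, 1, 3, 2)
  u_2 = (-2, -7/2, 1/2, 1)

Orthogonality check:
  u_2 · u_1 = 0 (should be 0)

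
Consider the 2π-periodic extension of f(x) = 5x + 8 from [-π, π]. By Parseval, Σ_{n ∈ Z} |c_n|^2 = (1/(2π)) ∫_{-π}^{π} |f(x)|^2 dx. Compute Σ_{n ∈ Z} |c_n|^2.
Σ |c_n|^2 = 25π^2/3 + 64

Expand and integrate term by term over [-π, π]:
  ∫ (5x)^2 dx = 25·(2π^3/3); ∫ 2·5·(8)·x dx = 0 (odd integrand); ∫ 8^2 dx = 64·2π.
So (1/(2π)) ∫_{-π}^{π} (5x + 8)^2 dx = 25π^2/3 + 64 = 25π^2/3 + 64.
Parseval ⇒ Σ |c_n|^2 = 25π^2/3 + 64.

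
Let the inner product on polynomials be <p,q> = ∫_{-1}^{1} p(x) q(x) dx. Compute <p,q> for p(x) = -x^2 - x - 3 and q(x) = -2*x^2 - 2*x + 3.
<p,q> = -208/15

Expand the product: p(x)·q(x) = 2*x^4 + 4*x^3 + 5*x^2 + 3*x - 9.
∫_{-1}^{1} of each monomial x^k gives [2/(k+1) if k even, 0 if k odd]. Integrating term-by-term (or equivalently evaluating the antiderivative F(x) = 2*x^5/5 + x^4 + 5*x^3/3 + 3*x^2/2 - 9*x at the endpoints):
  F(1) − F(−1) = -133/30 − (283/30) = -208/15.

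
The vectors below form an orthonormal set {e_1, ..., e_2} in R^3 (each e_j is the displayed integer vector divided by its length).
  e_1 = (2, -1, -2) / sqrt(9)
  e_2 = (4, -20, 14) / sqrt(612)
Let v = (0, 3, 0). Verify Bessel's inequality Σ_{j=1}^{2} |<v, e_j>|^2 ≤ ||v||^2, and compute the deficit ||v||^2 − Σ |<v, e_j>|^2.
Σ |<v, e_j>|^2 = 117/17; ||v||^2 = 9; deficit = 36/17

Write each e_j = u_j / sqrt(<u_j, u_j>) where u_j is the displayed integer vector. Then <v, e_j> = <v, u_j> / sqrt(<u_j, u_j>), so |<v, e_j>|^2 = <v, u_j>^2 / <u_j, u_j>.
Coefficients: <v, e_1> = -3/sqrt(9), <v, e_2> = -60/sqrt(612).
Square and sum: Σ |<v, e_j>|^2 = 117/17.
Compute ||v||^2 = v·v = 9.
Deficit = 9 − 117/17 = 36/17 ≥ 0, confirming Bessel's inequality. (The deficit equals ||v − Σ <v,e_j> e_j||^2, the squared distance from v to span{e_j}.)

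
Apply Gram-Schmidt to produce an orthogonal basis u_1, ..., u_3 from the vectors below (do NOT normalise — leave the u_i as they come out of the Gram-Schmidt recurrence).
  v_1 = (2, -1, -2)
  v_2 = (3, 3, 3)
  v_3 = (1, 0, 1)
Orthogonal basis:
  u_1 = (2, -1, -2)
  u_2 = (11/3, 8/3, 7/3)
  u_3 = (2/13, -8/13, 6/13)

Apply the Gram-Schmidt recurrence
  u_1 = v_1
  u_i = v_i − Σ_{j<i} ((v_i · u_j) / (u_j · u_j)) · u_j.

Step by step this gives:
  u_1 = (2, -1, -2)
  u_2 = (11/3, 8/3, 7/3)
  u_3 = (2/13, -8/13, 6/13)

Orthogonality check:
  u_2 · u_1 = 0 (should be 0)
  u_3 · u_1 = 0 (should be 0)
  u_3 · u_2 = 0 (should be 0)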